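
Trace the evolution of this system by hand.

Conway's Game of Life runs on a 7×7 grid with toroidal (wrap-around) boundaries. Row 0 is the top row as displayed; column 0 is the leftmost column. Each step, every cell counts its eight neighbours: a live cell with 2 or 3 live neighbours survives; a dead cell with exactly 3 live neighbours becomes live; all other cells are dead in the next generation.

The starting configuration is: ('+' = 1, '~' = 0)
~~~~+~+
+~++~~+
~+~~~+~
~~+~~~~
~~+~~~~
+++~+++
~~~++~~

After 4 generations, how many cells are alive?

13

step 0: ~~~~+~+
+~++~~+
~+~~~+~
~~+~~~~
~~+~~~~
+++~+++
~~~++~~
step 1: +~+~+~+
+++++~+
++~+~~+
~++~~~~
+~+~~++
+++~+++
~++~~~~
step 2: ~~~~+~+
~~~~+~~
~~~~+++
~~~+~+~
~~~~+~~
~~~~+~~
~~~~+~~
step 3: ~~~++~~
~~~++~+
~~~+~~+
~~~+~~+
~~~+++~
~~~+++~
~~~++~~
step 4: ~~+~~~~
~~+~~~~
+~++~~+
~~++~~+
~~+~~~+
~~+~~~~
~~+~~~~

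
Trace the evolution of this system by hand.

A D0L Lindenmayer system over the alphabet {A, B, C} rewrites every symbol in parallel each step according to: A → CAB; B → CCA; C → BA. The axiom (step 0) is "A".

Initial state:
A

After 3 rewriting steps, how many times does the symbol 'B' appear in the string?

6

0) A
1) CAB
2) BACABCCA
3) CCACABBACABCCABABACAB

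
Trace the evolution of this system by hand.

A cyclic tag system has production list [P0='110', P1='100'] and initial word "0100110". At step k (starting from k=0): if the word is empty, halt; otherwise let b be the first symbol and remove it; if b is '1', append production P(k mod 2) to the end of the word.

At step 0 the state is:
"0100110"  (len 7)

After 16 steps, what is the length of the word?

12

t=0: "0100110"  (len 7)
t=1: "100110"  (len 6)
t=2: "00110100"  (len 8)
t=3: "0110100"  (len 7)
t=4: "110100"  (len 6)
t=5: "10100110"  (len 8)
t=6: "0100110100"  (len 10)
t=7: "100110100"  (len 9)
t=8: "00110100100"  (len 11)
t=9: "0110100100"  (len 10)
t=10: "110100100"  (len 9)
t=11: "10100100110"  (len 11)
t=12: "0100100110100"  (len 13)
t=13: "100100110100"  (len 12)
t=14: "00100110100100"  (len 14)
t=15: "0100110100100"  (len 13)
t=16: "100110100100"  (len 12)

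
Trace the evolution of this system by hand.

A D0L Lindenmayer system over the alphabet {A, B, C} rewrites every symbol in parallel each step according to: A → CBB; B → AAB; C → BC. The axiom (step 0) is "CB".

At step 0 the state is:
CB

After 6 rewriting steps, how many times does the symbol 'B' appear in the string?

step 0: CB
step 1: BCAAB
step 2: AABBCCBBCBBAAB
step 3: CBBCBBAABAABBCBCAABAABBCAABAABCBBCBBAAB
step 4: BCAABAABBCAABAABCBBCBBAABCBBCBBAABAABBCAABBCCBBCBBAABCBBCBBAABAABBCCBBCBBAABCBBCBBAABBCAABAABBCAABAABCBBCBBAAB
step 5: AABBCCBBCBBAABCBBCBBAABAABBCCBBCBBAABCBBCBBAABBCAABAABBCAA…BCBBCBBAABAABBCCBBCBBAABCBBCBBAABBCAABAABBCAABAABCBBCBBAAB  (len 309)
step 6: CBBCBBAABAABBCBCAABAABBCAABAABCBBCBBAABBCAABAABBCAABAABCBB…BCBBCBBAABAABBCCBBCBBAABCBBCBBAABBCAABAABBCAABAABCBBCBBAAB  (len 870)

415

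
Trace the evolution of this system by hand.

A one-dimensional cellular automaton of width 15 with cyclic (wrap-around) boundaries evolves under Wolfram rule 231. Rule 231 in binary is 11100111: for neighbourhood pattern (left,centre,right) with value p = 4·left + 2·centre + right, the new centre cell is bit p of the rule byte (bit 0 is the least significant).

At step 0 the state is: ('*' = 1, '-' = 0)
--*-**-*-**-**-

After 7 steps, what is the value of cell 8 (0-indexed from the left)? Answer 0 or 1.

gen 0: --*-**-*-**-**-
gen 1: ****-****-**-*-
gen 2: -****-****-****
gen 3: *-****-****-***
gen 4: **-****-****-**
gen 5: ***-****-****-*
gen 6: ****-****-****-
gen 7: -****-****-****

1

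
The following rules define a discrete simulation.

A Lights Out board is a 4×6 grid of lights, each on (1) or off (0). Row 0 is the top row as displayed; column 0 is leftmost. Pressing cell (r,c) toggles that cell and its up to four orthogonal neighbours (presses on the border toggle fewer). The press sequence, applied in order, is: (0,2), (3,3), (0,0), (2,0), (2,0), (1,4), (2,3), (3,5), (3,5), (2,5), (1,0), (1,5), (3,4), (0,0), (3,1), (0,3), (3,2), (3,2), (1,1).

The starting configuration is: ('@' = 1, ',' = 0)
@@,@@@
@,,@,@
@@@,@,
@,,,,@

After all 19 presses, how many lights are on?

9

k=0  @@,@@@
@,,@,@
@@@,@,
@,,,,@
k=1  @,@,@@
@,@@,@
@@@,@,
@,,,,@
k=2  @,@,@@
@,@@,@
@@@@@,
@,@@@@
k=3  ,@@,@@
,,@@,@
@@@@@,
@,@@@@
k=4  ,@@,@@
@,@@,@
,,@@@,
,,@@@@
k=5  ,@@,@@
,,@@,@
@@@@@,
@,@@@@
k=6  ,@@,,@
,,@,@,
@@@@,,
@,@@@@
k=7  ,@@,,@
,,@@@,
@@,,@,
@,@,@@
k=8  ,@@,,@
,,@@@,
@@,,@@
@,@,,,
k=9  ,@@,,@
,,@@@,
@@,,@,
@,@,@@
k=10  ,@@,,@
,,@@@@
@@,,,@
@,@,@,
k=11  @@@,,@
@@@@@@
,@,,,@
@,@,@,
k=12  @@@,,,
@@@@,,
,@,,,,
@,@,@,
k=13  @@@,,,
@@@@,,
,@,,@,
@,@@,@
k=14  ,,@,,,
,@@@,,
,@,,@,
@,@@,@
k=15  ,,@,,,
,@@@,,
,,,,@,
,@,@,@
k=16  ,,,@@,
,@@,,,
,,,,@,
,@,@,@
k=17  ,,,@@,
,@@,,,
,,@,@,
,,@,,@
k=18  ,,,@@,
,@@,,,
,,,,@,
,@,@,@
k=19  ,@,@@,
@,,,,,
,@,,@,
,@,@,@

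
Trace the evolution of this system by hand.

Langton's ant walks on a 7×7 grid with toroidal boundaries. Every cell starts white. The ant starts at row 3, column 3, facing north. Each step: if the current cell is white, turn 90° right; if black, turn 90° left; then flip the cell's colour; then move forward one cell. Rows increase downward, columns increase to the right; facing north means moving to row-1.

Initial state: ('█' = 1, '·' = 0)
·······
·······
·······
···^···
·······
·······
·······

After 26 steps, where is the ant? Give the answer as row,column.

t=0: ·······
·······
·······
···^···
·······
·······
·······
t=1: ·······
·······
·······
···█>··
·······
·······
·······
t=2: ·······
·······
·······
···██··
····v··
·······
·······
t=3: ·······
·······
·······
···██··
···<█··
·······
·······
t=4: ·······
·······
·······
···^█··
···██··
·······
·······
t=5: ·······
·······
·······
··<·█··
···██··
·······
·······
t=6: ·······
·······
··^····
··█·█··
···██··
·······
·······
t=7: ·······
·······
··█>···
··█·█··
···██··
·······
·······
t=8: ·······
·······
··██···
··█v█··
···██··
·······
·······
t=9: ·······
·······
··██···
··<██··
···██··
·······
·······
t=10: ·······
·······
··██···
···██··
··v██··
·······
·······
t=11: ·······
·······
··██···
···██··
·<███··
·······
·······
t=12: ·······
·······
··██···
·^·██··
·████··
·······
·······
t=13: ·······
·······
··██···
·█>██··
·████··
·······
·······
t=14: ·······
·······
··██···
·████··
·█v██··
·······
·······
t=15: ·······
·······
··██···
·████··
·█·>█··
·······
·······
t=16: ·······
·······
··██···
·██^█··
·█··█··
·······
·······
t=17: ·······
·······
··██···
·█<·█··
·█··█··
·······
·······
t=18: ·······
·······
··██···
·█··█··
·█v·█··
·······
·······
t=19: ·······
·······
··██···
·█··█··
·<█·█··
·······
·······
t=20: ·······
·······
··██···
·█··█··
··█·█··
·v·····
·······
t=21: ·······
·······
··██···
·█··█··
··█·█··
<█·····
·······
t=22: ·······
·······
··██···
·█··█··
^·█·█··
██·····
·······
t=23: ·······
·······
··██···
·█··█··
█>█·█··
██·····
·······
t=24: ·······
·······
··██···
·█··█··
███·█··
█v·····
·······
t=25: ·······
·······
··██···
·█··█··
███·█··
█·>····
·······
t=26: ·······
·······
··██···
·█··█··
███·█··
█·█····
··v····

6,2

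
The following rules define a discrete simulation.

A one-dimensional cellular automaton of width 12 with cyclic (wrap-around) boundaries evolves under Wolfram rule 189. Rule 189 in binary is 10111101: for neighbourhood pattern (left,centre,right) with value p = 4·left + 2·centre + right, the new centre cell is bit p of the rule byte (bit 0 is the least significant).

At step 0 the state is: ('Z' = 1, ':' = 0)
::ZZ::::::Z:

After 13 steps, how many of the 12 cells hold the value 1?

[0] ::ZZ::::::Z:
[1] Z:Z:ZZZZZ:ZZ
[2] :ZZZZZZZ:ZZZ
[3] ZZZZZZZ:ZZZ:
[4] ZZZZZZ:ZZZ:Z
[5] ZZZZZ:ZZZ:ZZ
[6] ZZZZ:ZZZ:ZZZ
[7] ZZZ:ZZZ:ZZZZ
[8] ZZ:ZZZ:ZZZZZ
[9] Z:ZZZ:ZZZZZZ
[10] :ZZZ:ZZZZZZZ
[11] ZZZ:ZZZZZZZ:
[12] ZZ:ZZZZZZZ:Z
[13] Z:ZZZZZZZ:ZZ

10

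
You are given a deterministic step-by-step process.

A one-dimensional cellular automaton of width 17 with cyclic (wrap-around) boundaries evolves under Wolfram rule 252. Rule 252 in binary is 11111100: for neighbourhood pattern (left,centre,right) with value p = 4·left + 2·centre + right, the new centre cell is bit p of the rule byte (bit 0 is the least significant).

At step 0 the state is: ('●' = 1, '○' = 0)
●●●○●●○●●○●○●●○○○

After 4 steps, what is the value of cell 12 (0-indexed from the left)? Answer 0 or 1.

1

step 0: ●●●○●●○●●○●○●●○○○
step 1: ●●●●●●●●●●●●●●●○○
step 2: ●●●●●●●●●●●●●●●●○
step 3: ●●●●●●●●●●●●●●●●●
step 4: ●●●●●●●●●●●●●●●●●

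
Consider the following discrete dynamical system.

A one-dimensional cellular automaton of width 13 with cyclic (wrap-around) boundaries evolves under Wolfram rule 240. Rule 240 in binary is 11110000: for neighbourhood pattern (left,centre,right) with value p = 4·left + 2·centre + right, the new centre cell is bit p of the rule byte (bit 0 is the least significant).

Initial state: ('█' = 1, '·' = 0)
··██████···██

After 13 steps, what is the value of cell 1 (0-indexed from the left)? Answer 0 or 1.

0

gen 0: ··██████···██
gen 1: █··██████···█
gen 2: ██··██████···
gen 3: ·██··██████··
gen 4: ··██··██████·
gen 5: ···██··██████
gen 6: █···██··█████
gen 7: ██···██··████
gen 8: ███···██··███
gen 9: ████···██··██
gen 10: █████···██··█
gen 11: ██████···██··
gen 12: ·██████···██·
gen 13: ··██████···██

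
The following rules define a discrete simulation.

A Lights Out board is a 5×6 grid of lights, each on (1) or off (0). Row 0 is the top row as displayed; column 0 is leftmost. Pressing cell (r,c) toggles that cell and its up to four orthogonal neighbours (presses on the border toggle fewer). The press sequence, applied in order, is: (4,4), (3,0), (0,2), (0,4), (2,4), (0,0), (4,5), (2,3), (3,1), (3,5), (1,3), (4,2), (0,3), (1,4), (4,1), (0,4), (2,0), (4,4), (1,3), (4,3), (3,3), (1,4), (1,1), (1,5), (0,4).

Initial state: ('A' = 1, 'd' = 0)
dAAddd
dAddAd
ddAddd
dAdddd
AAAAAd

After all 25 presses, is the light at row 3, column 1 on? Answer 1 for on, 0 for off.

0

[0] dAAddd
dAddAd
ddAddd
dAdddd
AAAAAd
[1] dAAddd
dAddAd
ddAddd
dAddAd
AAAddA
[2] dAAddd
dAddAd
AdAddd
AdddAd
dAAddA
[3] dddAdd
dAAdAd
AdAddd
AdddAd
dAAddA
[4] ddddAA
dAAddd
AdAddd
AdddAd
dAAddA
[5] ddddAA
dAAdAd
AdAAAA
Addddd
dAAddA
[6] AAddAA
AAAdAd
AdAAAA
Addddd
dAAddA
[7] AAddAA
AAAdAd
AdAAAA
AddddA
dAAdAd
[8] AAddAA
AAAAAd
AddddA
AddAdA
dAAdAd
[9] AAddAA
AAAAAd
AAdddA
dAAAdA
ddAdAd
[10] AAddAA
AAAAAd
AAdddd
dAAAAd
ddAdAA
[11] AAdAAA
AAdddd
AAdAdd
dAAAAd
ddAdAA
[12] AAdAAA
AAdddd
AAdAdd
dAdAAd
dAdAAA
[13] AAAddA
AAdAdd
AAdAdd
dAdAAd
dAdAAA
[14] AAAdAA
AAddAA
AAdAAd
dAdAAd
dAdAAA
[15] AAAdAA
AAddAA
AAdAAd
dddAAd
AdAAAA
[16] AAAAdd
AAdddA
AAdAAd
dddAAd
AdAAAA
[17] AAAAdd
dAdddA
dddAAd
AddAAd
AdAAAA
[18] AAAAdd
dAdddA
dddAAd
AddAdd
AdAddd
[19] AAAddd
dAAAAA
ddddAd
AddAdd
AdAddd
[20] AAAddd
dAAAAA
ddddAd
Addddd
AddAAd
[21] AAAddd
dAAAAA
dddAAd
AdAAAd
AdddAd
[22] AAAdAd
dAAddd
dddAdd
AdAAAd
AdddAd
[23] AdAdAd
Addddd
dAdAdd
AdAAAd
AdddAd
[24] AdAdAA
AdddAA
dAdAdA
AdAAAd
AdddAd
[25] AdAAdd
AddddA
dAdAdA
AdAAAd
AdddAd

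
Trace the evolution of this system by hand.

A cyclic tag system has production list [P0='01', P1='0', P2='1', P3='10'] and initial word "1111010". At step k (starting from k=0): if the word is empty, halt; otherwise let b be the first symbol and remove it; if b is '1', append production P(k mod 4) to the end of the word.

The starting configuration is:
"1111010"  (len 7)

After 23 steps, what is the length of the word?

4

gen 0: "1111010"  (len 7)
gen 1: "11101001"  (len 8)
gen 2: "11010010"  (len 8)
gen 3: "10100101"  (len 8)
gen 4: "010010110"  (len 9)
gen 5: "10010110"  (len 8)
gen 6: "00101100"  (len 8)
gen 7: "0101100"  (len 7)
gen 8: "101100"  (len 6)
gen 9: "0110001"  (len 7)
gen 10: "110001"  (len 6)
gen 11: "100011"  (len 6)
gen 12: "0001110"  (len 7)
gen 13: "001110"  (len 6)
gen 14: "01110"  (len 5)
gen 15: "1110"  (len 4)
gen 16: "11010"  (len 5)
gen 17: "101001"  (len 6)
gen 18: "010010"  (len 6)
gen 19: "10010"  (len 5)
gen 20: "001010"  (len 6)
gen 21: "01010"  (len 5)
gen 22: "1010"  (len 4)
gen 23: "0101"  (len 4)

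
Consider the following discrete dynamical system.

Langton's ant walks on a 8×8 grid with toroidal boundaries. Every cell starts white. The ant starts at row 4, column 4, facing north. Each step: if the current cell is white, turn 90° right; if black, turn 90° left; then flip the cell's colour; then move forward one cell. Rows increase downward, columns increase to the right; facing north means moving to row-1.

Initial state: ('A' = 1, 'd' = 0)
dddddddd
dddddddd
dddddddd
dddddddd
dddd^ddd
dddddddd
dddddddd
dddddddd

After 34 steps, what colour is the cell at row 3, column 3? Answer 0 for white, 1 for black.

0) dddddddd
dddddddd
dddddddd
dddddddd
dddd^ddd
dddddddd
dddddddd
dddddddd
1) dddddddd
dddddddd
dddddddd
dddddddd
ddddA>dd
dddddddd
dddddddd
dddddddd
2) dddddddd
dddddddd
dddddddd
dddddddd
ddddAAdd
dddddvdd
dddddddd
dddddddd
3) dddddddd
dddddddd
dddddddd
dddddddd
ddddAAdd
dddd<Add
dddddddd
dddddddd
4) dddddddd
dddddddd
dddddddd
dddddddd
dddd^Add
ddddAAdd
dddddddd
dddddddd
5) dddddddd
dddddddd
dddddddd
dddddddd
ddd<dAdd
ddddAAdd
dddddddd
dddddddd
6) dddddddd
dddddddd
dddddddd
ddd^dddd
dddAdAdd
ddddAAdd
dddddddd
dddddddd
7) dddddddd
dddddddd
dddddddd
dddA>ddd
dddAdAdd
ddddAAdd
dddddddd
dddddddd
8) dddddddd
dddddddd
dddddddd
dddAAddd
dddAvAdd
ddddAAdd
dddddddd
dddddddd
9) dddddddd
dddddddd
dddddddd
dddAAddd
ddd<AAdd
ddddAAdd
dddddddd
dddddddd
10) dddddddd
dddddddd
dddddddd
dddAAddd
ddddAAdd
dddvAAdd
dddddddd
dddddddd
11) dddddddd
dddddddd
dddddddd
dddAAddd
ddddAAdd
dd<AAAdd
dddddddd
dddddddd
12) dddddddd
dddddddd
dddddddd
dddAAddd
dd^dAAdd
ddAAAAdd
dddddddd
dddddddd
13) dddddddd
dddddddd
dddddddd
dddAAddd
ddA>AAdd
ddAAAAdd
dddddddd
dddddddd
14) dddddddd
dddddddd
dddddddd
dddAAddd
ddAAAAdd
ddAvAAdd
dddddddd
dddddddd
15) dddddddd
dddddddd
dddddddd
dddAAddd
ddAAAAdd
ddAd>Add
dddddddd
dddddddd
16) dddddddd
dddddddd
dddddddd
dddAAddd
ddAA^Add
ddAddAdd
dddddddd
dddddddd
17) dddddddd
dddddddd
dddddddd
dddAAddd
ddA<dAdd
ddAddAdd
dddddddd
dddddddd
18) dddddddd
dddddddd
dddddddd
dddAAddd
ddAddAdd
ddAvdAdd
dddddddd
dddddddd
19) dddddddd
dddddddd
dddddddd
dddAAddd
ddAddAdd
dd<AdAdd
dddddddd
dddddddd
20) dddddddd
dddddddd
dddddddd
dddAAddd
ddAddAdd
dddAdAdd
ddvddddd
dddddddd
21) dddddddd
dddddddd
dddddddd
dddAAddd
ddAddAdd
dddAdAdd
d<Addddd
dddddddd
22) dddddddd
dddddddd
dddddddd
dddAAddd
ddAddAdd
d^dAdAdd
dAAddddd
dddddddd
23) dddddddd
dddddddd
dddddddd
dddAAddd
ddAddAdd
dA>AdAdd
dAAddddd
dddddddd
24) dddddddd
dddddddd
dddddddd
dddAAddd
ddAddAdd
dAAAdAdd
dAvddddd
dddddddd
25) dddddddd
dddddddd
dddddddd
dddAAddd
ddAddAdd
dAAAdAdd
dAd>dddd
dddddddd
26) dddddddd
dddddddd
dddddddd
dddAAddd
ddAddAdd
dAAAdAdd
dAdAdddd
dddvdddd
27) dddddddd
dddddddd
dddddddd
dddAAddd
ddAddAdd
dAAAdAdd
dAdAdddd
dd<Adddd
28) dddddddd
dddddddd
dddddddd
dddAAddd
ddAddAdd
dAAAdAdd
dA^Adddd
ddAAdddd
29) dddddddd
dddddddd
dddddddd
dddAAddd
ddAddAdd
dAAAdAdd
dAA>dddd
ddAAdddd
30) dddddddd
dddddddd
dddddddd
dddAAddd
ddAddAdd
dAA^dAdd
dAAddddd
ddAAdddd
31) dddddddd
dddddddd
dddddddd
dddAAddd
ddAddAdd
dA<ddAdd
dAAddddd
ddAAdddd
32) dddddddd
dddddddd
dddddddd
dddAAddd
ddAddAdd
dAdddAdd
dAvddddd
ddAAdddd
33) dddddddd
dddddddd
dddddddd
dddAAddd
ddAddAdd
dAdddAdd
dAd>dddd
ddAAdddd
34) dddddddd
dddddddd
dddddddd
dddAAddd
ddAddAdd
dAdddAdd
dAdAdddd
ddAvdddd

1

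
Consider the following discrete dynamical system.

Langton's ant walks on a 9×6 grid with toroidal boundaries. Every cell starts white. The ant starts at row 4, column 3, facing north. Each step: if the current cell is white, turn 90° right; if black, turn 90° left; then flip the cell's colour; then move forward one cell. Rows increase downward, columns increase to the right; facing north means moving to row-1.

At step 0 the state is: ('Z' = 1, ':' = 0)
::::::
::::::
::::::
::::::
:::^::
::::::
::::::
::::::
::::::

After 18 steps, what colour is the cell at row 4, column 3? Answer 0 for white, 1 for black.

gen 0: ::::::
::::::
::::::
::::::
:::^::
::::::
::::::
::::::
::::::
gen 1: ::::::
::::::
::::::
::::::
:::Z>:
::::::
::::::
::::::
::::::
gen 2: ::::::
::::::
::::::
::::::
:::ZZ:
::::v:
::::::
::::::
::::::
gen 3: ::::::
::::::
::::::
::::::
:::ZZ:
:::<Z:
::::::
::::::
::::::
gen 4: ::::::
::::::
::::::
::::::
:::^Z:
:::ZZ:
::::::
::::::
::::::
gen 5: ::::::
::::::
::::::
::::::
::<:Z:
:::ZZ:
::::::
::::::
::::::
gen 6: ::::::
::::::
::::::
::^:::
::Z:Z:
:::ZZ:
::::::
::::::
::::::
gen 7: ::::::
::::::
::::::
::Z>::
::Z:Z:
:::ZZ:
::::::
::::::
::::::
gen 8: ::::::
::::::
::::::
::ZZ::
::ZvZ:
:::ZZ:
::::::
::::::
::::::
gen 9: ::::::
::::::
::::::
::ZZ::
::<ZZ:
:::ZZ:
::::::
::::::
::::::
gen 10: ::::::
::::::
::::::
::ZZ::
:::ZZ:
::vZZ:
::::::
::::::
::::::
gen 11: ::::::
::::::
::::::
::ZZ::
:::ZZ:
:<ZZZ:
::::::
::::::
::::::
gen 12: ::::::
::::::
::::::
::ZZ::
:^:ZZ:
:ZZZZ:
::::::
::::::
::::::
gen 13: ::::::
::::::
::::::
::ZZ::
:Z>ZZ:
:ZZZZ:
::::::
::::::
::::::
gen 14: ::::::
::::::
::::::
::ZZ::
:ZZZZ:
:ZvZZ:
::::::
::::::
::::::
gen 15: ::::::
::::::
::::::
::ZZ::
:ZZZZ:
:Z:>Z:
::::::
::::::
::::::
gen 16: ::::::
::::::
::::::
::ZZ::
:ZZ^Z:
:Z::Z:
::::::
::::::
::::::
gen 17: ::::::
::::::
::::::
::ZZ::
:Z<:Z:
:Z::Z:
::::::
::::::
::::::
gen 18: ::::::
::::::
::::::
::ZZ::
:Z::Z:
:Zv:Z:
::::::
::::::
::::::

0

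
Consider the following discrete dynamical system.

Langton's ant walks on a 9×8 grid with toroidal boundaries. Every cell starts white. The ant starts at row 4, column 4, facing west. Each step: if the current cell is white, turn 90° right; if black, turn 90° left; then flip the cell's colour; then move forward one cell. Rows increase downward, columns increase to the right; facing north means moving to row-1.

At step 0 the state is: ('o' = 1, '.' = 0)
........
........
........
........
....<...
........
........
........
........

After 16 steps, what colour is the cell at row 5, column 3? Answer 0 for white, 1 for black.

1

gen 0: ........
........
........
........
....<...
........
........
........
........
gen 1: ........
........
........
....^...
....o...
........
........
........
........
gen 2: ........
........
........
....o>..
....o...
........
........
........
........
gen 3: ........
........
........
....oo..
....ov..
........
........
........
........
gen 4: ........
........
........
....oo..
....<o..
........
........
........
........
gen 5: ........
........
........
....oo..
.....o..
....v...
........
........
........
gen 6: ........
........
........
....oo..
.....o..
...<o...
........
........
........
gen 7: ........
........
........
....oo..
...^.o..
...oo...
........
........
........
gen 8: ........
........
........
....oo..
...o>o..
...oo...
........
........
........
gen 9: ........
........
........
....oo..
...ooo..
...ov...
........
........
........
gen 10: ........
........
........
....oo..
...ooo..
...o.>..
........
........
........
gen 11: ........
........
........
....oo..
...ooo..
...o.o..
.....v..
........
........
gen 12: ........
........
........
....oo..
...ooo..
...o.o..
....<o..
........
........
gen 13: ........
........
........
....oo..
...ooo..
...o^o..
....oo..
........
........
gen 14: ........
........
........
....oo..
...ooo..
...oo>..
....oo..
........
........
gen 15: ........
........
........
....oo..
...oo^..
...oo...
....oo..
........
........
gen 16: ........
........
........
....oo..
...o<...
...oo...
....oo..
........
........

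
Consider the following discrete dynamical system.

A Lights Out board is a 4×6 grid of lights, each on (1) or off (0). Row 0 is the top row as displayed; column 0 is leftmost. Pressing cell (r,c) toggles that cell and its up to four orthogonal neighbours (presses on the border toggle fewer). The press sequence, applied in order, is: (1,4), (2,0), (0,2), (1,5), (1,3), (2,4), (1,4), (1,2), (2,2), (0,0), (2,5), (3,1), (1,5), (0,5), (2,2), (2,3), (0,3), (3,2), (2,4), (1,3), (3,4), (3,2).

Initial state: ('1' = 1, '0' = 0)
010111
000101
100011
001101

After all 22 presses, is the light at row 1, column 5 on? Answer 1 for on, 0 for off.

1

gen 0: 010111
000101
100011
001101
gen 1: 010101
000010
100001
001101
gen 2: 010101
100010
010001
101101
gen 3: 001001
101010
010001
101101
gen 4: 001000
101001
010000
101101
gen 5: 001100
100111
010100
101101
gen 6: 001100
100101
010011
101111
gen 7: 001110
100010
010001
101111
gen 8: 000110
111110
011001
101111
gen 9: 000110
110110
000101
100111
gen 10: 110110
010110
000101
100111
gen 11: 110110
010111
000110
100110
gen 12: 110110
010111
010110
011110
gen 13: 110111
010100
010111
011110
gen 14: 110100
010101
010111
011110
gen 15: 110100
011101
001011
010110
gen 16: 110100
011001
000101
010010
gen 17: 111010
011101
000101
010010
gen 18: 111010
011101
001101
001110
gen 19: 111010
011111
001010
001100
gen 20: 111110
010001
001110
001100
gen 21: 111110
010001
001100
001011
gen 22: 111110
010001
000100
010111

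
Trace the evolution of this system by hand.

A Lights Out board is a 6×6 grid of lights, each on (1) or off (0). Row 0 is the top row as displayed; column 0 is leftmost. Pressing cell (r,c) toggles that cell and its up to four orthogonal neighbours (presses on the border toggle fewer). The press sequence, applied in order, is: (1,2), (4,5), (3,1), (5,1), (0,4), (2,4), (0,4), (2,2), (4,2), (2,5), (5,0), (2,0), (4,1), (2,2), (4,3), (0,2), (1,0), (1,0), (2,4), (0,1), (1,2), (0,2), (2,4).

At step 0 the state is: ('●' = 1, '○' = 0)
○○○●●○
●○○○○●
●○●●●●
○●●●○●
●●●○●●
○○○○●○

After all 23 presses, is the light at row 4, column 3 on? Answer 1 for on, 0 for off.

0

k=0  ○○○●●○
●○○○○●
●○●●●●
○●●●○●
●●●○●●
○○○○●○
k=1  ○○●●●○
●●●●○●
●○○●●●
○●●●○●
●●●○●●
○○○○●○
k=2  ○○●●●○
●●●●○●
●○○●●●
○●●●○○
●●●○○○
○○○○●●
k=3  ○○●●●○
●●●●○●
●●○●●●
●○○●○○
●○●○○○
○○○○●●
k=4  ○○●●●○
●●●●○●
●●○●●●
●○○●○○
●●●○○○
●●●○●●
k=5  ○○●○○●
●●●●●●
●●○●●●
●○○●○○
●●●○○○
●●●○●●
k=6  ○○●○○●
●●●●○●
●●○○○○
●○○●●○
●●●○○○
●●●○●●
k=7  ○○●●●○
●●●●●●
●●○○○○
●○○●●○
●●●○○○
●●●○●●
k=8  ○○●●●○
●●○●●●
●○●●○○
●○●●●○
●●●○○○
●●●○●●
k=9  ○○●●●○
●●○●●●
●○●●○○
●○○●●○
●○○●○○
●●○○●●
k=10  ○○●●●○
●●○●●○
●○●●●●
●○○●●●
●○○●○○
●●○○●●
k=11  ○○●●●○
●●○●●○
●○●●●●
●○○●●●
○○○●○○
○○○○●●
k=12  ○○●●●○
○●○●●○
○●●●●●
○○○●●●
○○○●○○
○○○○●●
k=13  ○○●●●○
○●○●●○
○●●●●●
○●○●●●
●●●●○○
○●○○●●
k=14  ○○●●●○
○●●●●○
○○○○●●
○●●●●●
●●●●○○
○●○○●●
k=15  ○○●●●○
○●●●●○
○○○○●●
○●●○●●
●●○○●○
○●○●●●
k=16  ○●○○●○
○●○●●○
○○○○●●
○●●○●●
●●○○●○
○●○●●●
k=17  ●●○○●○
●○○●●○
●○○○●●
○●●○●●
●●○○●○
○●○●●●
k=18  ○●○○●○
○●○●●○
○○○○●●
○●●○●●
●●○○●○
○●○●●●
k=19  ○●○○●○
○●○●○○
○○○●○○
○●●○○●
●●○○●○
○●○●●●
k=20  ●○●○●○
○○○●○○
○○○●○○
○●●○○●
●●○○●○
○●○●●●
k=21  ●○○○●○
○●●○○○
○○●●○○
○●●○○●
●●○○●○
○●○●●●
k=22  ●●●●●○
○●○○○○
○○●●○○
○●●○○●
●●○○●○
○●○●●●
k=23  ●●●●●○
○●○○●○
○○●○●●
○●●○●●
●●○○●○
○●○●●●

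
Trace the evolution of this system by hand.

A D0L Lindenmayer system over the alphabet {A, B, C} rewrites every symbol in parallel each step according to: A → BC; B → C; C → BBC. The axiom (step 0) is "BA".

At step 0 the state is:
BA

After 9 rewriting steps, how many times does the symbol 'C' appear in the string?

0) BA
1) CBC
2) BBCCBBC
3) CCBBCBBCCCBBC
4) BBCBBCCCBBCCCBBCBBCBBCCCBBC
5) CCBBCCCBBCBBCBBCCCBBCBBCBBCCCBBCCCBBCCCBBCBBCBBCCCBBC
6) BBCBBCCCBBCBBCBBCCCBBCCCBBCCCBBCBBCBBCCCBBCCCBBCCCBBCBBCBBCCCBBCBBCBBCCCBBCBBCBBCCCBBCCCBBCCCBBCBBCBBCCCBBC
7) CCBBCCCBBCBBCBBCCCBBCCCBBCCCBBCBBCBBCCCBBCBBCBBCCCBBCBBCBB…CBBCBBCBBCCCBBCBBCBBCCCBBCBBCBBCCCBBCCCBBCCCBBCBBCBBCCCBBC  (len 213)
8) BBCBBCCCBBCBBCBBCCCBBCCCBBCCCBBCBBCBBCCCBBCBBCBBCCCBBCBBCB…CBBCBBCBBCCCBBCBBCBBCCCBBCBBCBBCCCBBCCCBBCCCBBCBBCBBCCCBBC  (len 427)
9) CCBBCCCBBCBBCBBCCCBBCCCBBCCCBBCBBCBBCCCBBCBBCBBCCCBBCBBCBB…CBBCBBCBBCCCBBCBBCBBCCCBBCBBCBBCCCBBCCCBBCCCBBCBBCBBCCCBBC  (len 853)

427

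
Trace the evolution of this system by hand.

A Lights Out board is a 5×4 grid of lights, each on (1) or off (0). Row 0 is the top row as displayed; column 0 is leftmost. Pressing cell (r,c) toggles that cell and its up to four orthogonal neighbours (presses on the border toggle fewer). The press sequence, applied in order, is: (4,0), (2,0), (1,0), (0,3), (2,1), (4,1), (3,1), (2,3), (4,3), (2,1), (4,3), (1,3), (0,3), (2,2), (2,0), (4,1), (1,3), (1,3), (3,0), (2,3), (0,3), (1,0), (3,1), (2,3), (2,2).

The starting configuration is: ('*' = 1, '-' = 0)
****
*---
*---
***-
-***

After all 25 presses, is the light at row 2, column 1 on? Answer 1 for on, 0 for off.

0

[0] ****
*---
*---
***-
-***
[1] ****
*---
*---
-**-
*-**
[2] ****
----
-*--
***-
*-**
[3] -***
**--
**--
***-
*-**
[4] -*--
**-*
**--
***-
*-**
[5] -*--
*--*
--*-
*-*-
*-**
[6] -*--
*--*
--*-
***-
-*-*
[7] -*--
*--*
-**-
----
---*
[8] -*--
*---
-*-*
---*
---*
[9] -*--
*---
-*-*
----
--*-
[10] -*--
**--
*-**
-*--
--*-
[11] -*--
**--
*-**
-*-*
---*
[12] -*-*
****
*-*-
-*-*
---*
[13] -**-
***-
*-*-
-*-*
---*
[14] -**-
**--
**-*
-***
---*
[15] -**-
-*--
---*
****
---*
[16] -**-
-*--
---*
*-**
****
[17] -***
-***
----
*-**
****
[18] -**-
-*--
---*
*-**
****
[19] -**-
-*--
*--*
-***
-***
[20] -**-
-*-*
*-*-
-**-
-***
[21] -*-*
-*--
*-*-
-**-
-***
[22] **-*
*---
--*-
-**-
-***
[23] **-*
*---
-**-
*---
--**
[24] **-*
*--*
-*-*
*--*
--**
[25] **-*
*-**
--*-
*-**
--**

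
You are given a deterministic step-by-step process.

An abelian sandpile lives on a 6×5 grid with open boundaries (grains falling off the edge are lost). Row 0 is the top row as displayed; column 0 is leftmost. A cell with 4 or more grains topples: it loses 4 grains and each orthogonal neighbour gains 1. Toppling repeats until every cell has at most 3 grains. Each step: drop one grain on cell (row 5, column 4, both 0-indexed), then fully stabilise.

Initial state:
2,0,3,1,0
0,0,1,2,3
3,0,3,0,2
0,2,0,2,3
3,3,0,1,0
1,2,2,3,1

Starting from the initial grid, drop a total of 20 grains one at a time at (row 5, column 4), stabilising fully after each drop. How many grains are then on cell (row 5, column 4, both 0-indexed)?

gen 0: 2,0,3,1,0
0,0,1,2,3
3,0,3,0,2
0,2,0,2,3
3,3,0,1,0
1,2,2,3,1
gen 1: 2,0,3,1,0
0,0,1,2,3
3,0,3,0,2
0,2,0,2,3
3,3,0,1,0
1,2,2,3,2
gen 2: 2,0,3,1,0
0,0,1,2,3
3,0,3,0,2
0,2,0,2,3
3,3,0,1,0
1,2,2,3,3
gen 3: 2,0,3,1,0
0,0,1,2,3
3,0,3,0,2
0,2,0,2,3
3,3,0,2,1
1,2,3,0,1
gen 4: 2,0,3,1,0
0,0,1,2,3
3,0,3,0,2
0,2,0,2,3
3,3,0,2,1
1,2,3,0,2
gen 5: 2,0,3,1,0
0,0,1,2,3
3,0,3,0,2
0,2,0,2,3
3,3,0,2,1
1,2,3,0,3
gen 6: 2,0,3,1,0
0,0,1,2,3
3,0,3,0,2
0,2,0,2,3
3,3,0,2,2
1,2,3,1,0
gen 7: 2,0,3,1,0
0,0,1,2,3
3,0,3,0,2
0,2,0,2,3
3,3,0,2,2
1,2,3,1,1
gen 8: 2,0,3,1,0
0,0,1,2,3
3,0,3,0,2
0,2,0,2,3
3,3,0,2,2
1,2,3,1,2
gen 9: 2,0,3,1,0
0,0,1,2,3
3,0,3,0,2
0,2,0,2,3
3,3,0,2,2
1,2,3,1,3
gen 10: 2,0,3,1,0
0,0,1,2,3
3,0,3,0,2
0,2,0,2,3
3,3,0,2,3
1,2,3,2,0
gen 11: 2,0,3,1,0
0,0,1,2,3
3,0,3,0,2
0,2,0,2,3
3,3,0,2,3
1,2,3,2,1
gen 12: 2,0,3,1,0
0,0,1,2,3
3,0,3,0,2
0,2,0,2,3
3,3,0,2,3
1,2,3,2,2
gen 13: 2,0,3,1,0
0,0,1,2,3
3,0,3,0,2
0,2,0,2,3
3,3,0,2,3
1,2,3,2,3
gen 14: 2,0,3,1,0
0,0,1,2,3
3,0,3,0,3
0,2,0,3,0
3,3,0,3,1
1,2,3,3,1
gen 15: 2,0,3,1,0
0,0,1,2,3
3,0,3,0,3
0,2,0,3,0
3,3,0,3,1
1,2,3,3,2
gen 16: 2,0,3,1,0
0,0,1,2,3
3,0,3,0,3
0,2,0,3,0
3,3,0,3,1
1,2,3,3,3
gen 17: 2,0,3,1,0
0,0,1,2,3
3,0,3,1,3
0,2,1,0,1
3,3,2,1,3
1,3,0,2,1
gen 18: 2,0,3,1,0
0,0,1,2,3
3,0,3,1,3
0,2,1,0,1
3,3,2,1,3
1,3,0,2,2
gen 19: 2,0,3,1,0
0,0,1,2,3
3,0,3,1,3
0,2,1,0,1
3,3,2,1,3
1,3,0,2,3
gen 20: 2,0,3,1,0
0,0,1,2,3
3,0,3,1,3
0,2,1,0,2
3,3,2,2,0
1,3,0,3,1

1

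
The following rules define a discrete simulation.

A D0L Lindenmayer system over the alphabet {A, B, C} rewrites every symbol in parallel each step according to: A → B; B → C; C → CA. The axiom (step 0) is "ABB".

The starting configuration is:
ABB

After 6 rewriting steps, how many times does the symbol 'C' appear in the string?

t=0: ABB
t=1: BCC
t=2: CCACA
t=3: CACABCAB
t=4: CABCABCCABC
t=5: CABCCABCCACABCCA
t=6: CABCCACABCCACABCABCCACAB

11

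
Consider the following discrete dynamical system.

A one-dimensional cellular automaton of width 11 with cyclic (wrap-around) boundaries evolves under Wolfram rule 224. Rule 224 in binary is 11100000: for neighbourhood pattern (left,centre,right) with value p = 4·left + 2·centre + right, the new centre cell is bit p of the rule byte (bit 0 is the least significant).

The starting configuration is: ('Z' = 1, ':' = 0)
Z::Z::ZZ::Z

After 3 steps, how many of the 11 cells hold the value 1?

gen 0: Z::Z::ZZ::Z
gen 1: Z::::::Z:::
gen 2: :::::::::::
gen 3: :::::::::::

0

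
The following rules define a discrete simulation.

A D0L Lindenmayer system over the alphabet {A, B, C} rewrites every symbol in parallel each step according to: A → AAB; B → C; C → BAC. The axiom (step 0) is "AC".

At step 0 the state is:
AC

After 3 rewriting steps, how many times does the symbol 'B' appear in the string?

0) AC
1) AABBAC
2) AABAABCCAABBAC
3) AABAABCAABAABCBACBACAABAABCCAABBAC

10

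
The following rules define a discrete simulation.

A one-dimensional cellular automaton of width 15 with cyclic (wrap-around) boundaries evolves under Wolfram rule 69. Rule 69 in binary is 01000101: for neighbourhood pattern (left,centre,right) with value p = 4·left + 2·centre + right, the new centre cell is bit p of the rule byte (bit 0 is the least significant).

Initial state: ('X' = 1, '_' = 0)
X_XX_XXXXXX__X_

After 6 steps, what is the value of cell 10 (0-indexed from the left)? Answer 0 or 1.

[0] X_XX_XXXXXX__X_
[1] X__X______X__X_
[2] X__X_XXXX_X__X_
[3] X__X____X_X__X_
[4] X__X_XX_X_X__X_
[5] X__X__X_X_X__X_
[6] X__X__X_X_X__X_

1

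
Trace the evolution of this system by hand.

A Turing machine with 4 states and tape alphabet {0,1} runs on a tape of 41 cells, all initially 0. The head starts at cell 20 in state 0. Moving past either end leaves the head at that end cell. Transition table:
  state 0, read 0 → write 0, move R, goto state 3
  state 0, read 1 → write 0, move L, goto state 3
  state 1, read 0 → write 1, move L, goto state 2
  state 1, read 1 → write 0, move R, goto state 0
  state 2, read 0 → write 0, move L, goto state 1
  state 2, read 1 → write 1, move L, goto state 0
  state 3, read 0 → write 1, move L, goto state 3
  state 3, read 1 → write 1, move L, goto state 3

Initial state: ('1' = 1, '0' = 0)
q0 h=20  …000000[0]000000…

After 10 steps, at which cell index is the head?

0) q0 h=20  …000000[0]000000…
1) q3 h=21  …000000[0]000000…
2) q3 h=20  …000000[0]100000…
3) q3 h=19  …000000[0]110000…
4) q3 h=18  …000000[0]111000…
5) q3 h=17  …000000[0]111100…
6) q3 h=16  …000000[0]111110…
7) q3 h=15  …000000[0]111111…
8) q3 h=14  …000000[0]111111…
9) q3 h=13  …000000[0]111111…
10) q3 h=12  …000000[0]111111…

12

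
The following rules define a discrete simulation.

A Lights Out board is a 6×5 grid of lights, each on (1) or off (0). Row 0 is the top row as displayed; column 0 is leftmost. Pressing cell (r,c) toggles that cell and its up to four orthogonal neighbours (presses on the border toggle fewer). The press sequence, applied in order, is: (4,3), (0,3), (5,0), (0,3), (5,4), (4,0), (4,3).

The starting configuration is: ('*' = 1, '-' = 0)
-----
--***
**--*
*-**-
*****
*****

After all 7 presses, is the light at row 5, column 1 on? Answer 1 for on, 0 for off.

0

k=0  -----
--***
**--*
*-**-
*****
*****
k=1  -----
--***
**--*
*-*--
**---
***-*
k=2  --***
--*-*
**--*
*-*--
**---
***-*
k=3  --***
--*-*
**--*
*-*--
-*---
--*-*
k=4  -----
--***
**--*
*-*--
-*---
--*-*
k=5  -----
--***
**--*
*-*--
-*--*
--**-
k=6  -----
--***
**--*
--*--
*---*
*-**-
k=7  -----
--***
**--*
--**-
*-**-
*-*--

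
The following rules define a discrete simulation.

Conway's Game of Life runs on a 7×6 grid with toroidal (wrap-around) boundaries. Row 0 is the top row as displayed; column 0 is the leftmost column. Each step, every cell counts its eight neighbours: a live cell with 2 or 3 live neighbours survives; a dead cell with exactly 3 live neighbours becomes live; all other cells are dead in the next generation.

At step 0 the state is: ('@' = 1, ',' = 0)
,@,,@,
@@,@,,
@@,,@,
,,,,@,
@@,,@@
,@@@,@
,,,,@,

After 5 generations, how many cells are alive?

[0] ,@,,@,
@@,@,,
@@,,@,
,,,,@,
@@,,@@
,@@@,@
,,,,@,
[1] @@@@@@
,,,@@,
@@@@@,
,,,@@,
,@,,,,
,@@@,,
@@,,@@
[2] ,,,,,,
,,,,,,
,@,,,,
@,,,@@
,@,,@,
,,,@@@
,,,,,,
[3] ,,,,,,
,,,,,,
@,,,,@
@@,,@@
,,,,,,
,,,@@@
,,,,@,
[4] ,,,,,,
,,,,,,
,@,,@,
,@,,@,
,,,@,,
,,,@@@
,,,@@@
[5] ,,,,@,
,,,,,,
,,,,,,
,,@@@,
,,@@,@
,,@,,@
,,,@,@

11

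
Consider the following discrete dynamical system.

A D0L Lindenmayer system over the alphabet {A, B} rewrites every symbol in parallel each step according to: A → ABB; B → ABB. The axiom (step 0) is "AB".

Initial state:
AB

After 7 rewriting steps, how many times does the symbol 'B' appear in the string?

0) AB
1) ABBABB
2) ABBABBABBABBABBABB
3) ABBABBABBABBABBABBABBABBABBABBABBABBABBABBABBABBABBABB
4) ABBABBABBABBABBABBABBABBABBABBABBABBABBABBABBABBABBABBABBA…BABBABBABBABBABBABBABBABBABBABBABBABBABBABBABBABBABBABBABB  (len 162)
5) ABBABBABBABBABBABBABBABBABBABBABBABBABBABBABBABBABBABBABBA…BABBABBABBABBABBABBABBABBABBABBABBABBABBABBABBABBABBABBABB  (len 486)
6) ABBABBABBABBABBABBABBABBABBABBABBABBABBABBABBABBABBABBABBA…BABBABBABBABBABBABBABBABBABBABBABBABBABBABBABBABBABBABBABB  (len 1458)
7) ABBABBABBABBABBABBABBABBABBABBABBABBABBABBABBABBABBABBABBA…BABBABBABBABBABBABBABBABBABBABBABBABBABBABBABBABBABBABBABB  (len 4374)

2916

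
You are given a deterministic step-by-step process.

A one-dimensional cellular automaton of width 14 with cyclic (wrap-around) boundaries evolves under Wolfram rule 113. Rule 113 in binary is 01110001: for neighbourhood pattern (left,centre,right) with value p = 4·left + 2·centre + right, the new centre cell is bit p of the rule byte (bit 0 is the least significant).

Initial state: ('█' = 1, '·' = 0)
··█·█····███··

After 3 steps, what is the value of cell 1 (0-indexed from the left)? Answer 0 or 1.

step 0: ··█·█····███··
step 1: █··█·███···███
step 2: ██··█··███····
step 3: ·██··█···████·

1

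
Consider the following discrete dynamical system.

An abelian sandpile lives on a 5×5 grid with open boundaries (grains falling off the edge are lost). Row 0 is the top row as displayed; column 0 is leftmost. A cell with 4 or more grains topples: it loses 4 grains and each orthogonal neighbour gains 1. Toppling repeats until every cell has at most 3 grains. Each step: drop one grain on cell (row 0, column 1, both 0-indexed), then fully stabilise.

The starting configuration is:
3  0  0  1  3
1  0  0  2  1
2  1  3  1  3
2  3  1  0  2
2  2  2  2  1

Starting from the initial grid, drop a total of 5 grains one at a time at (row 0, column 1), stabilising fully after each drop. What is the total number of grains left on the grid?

40

0) 3  0  0  1  3
1  0  0  2  1
2  1  3  1  3
2  3  1  0  2
2  2  2  2  1
1) 3  1  0  1  3
1  0  0  2  1
2  1  3  1  3
2  3  1  0  2
2  2  2  2  1
2) 3  2  0  1  3
1  0  0  2  1
2  1  3  1  3
2  3  1  0  2
2  2  2  2  1
3) 3  3  0  1  3
1  0  0  2  1
2  1  3  1  3
2  3  1  0  2
2  2  2  2  1
4) 0  1  1  1  3
2  1  0  2  1
2  1  3  1  3
2  3  1  0  2
2  2  2  2  1
5) 0  2  1  1  3
2  1  0  2  1
2  1  3  1  3
2  3  1  0  2
2  2  2  2  1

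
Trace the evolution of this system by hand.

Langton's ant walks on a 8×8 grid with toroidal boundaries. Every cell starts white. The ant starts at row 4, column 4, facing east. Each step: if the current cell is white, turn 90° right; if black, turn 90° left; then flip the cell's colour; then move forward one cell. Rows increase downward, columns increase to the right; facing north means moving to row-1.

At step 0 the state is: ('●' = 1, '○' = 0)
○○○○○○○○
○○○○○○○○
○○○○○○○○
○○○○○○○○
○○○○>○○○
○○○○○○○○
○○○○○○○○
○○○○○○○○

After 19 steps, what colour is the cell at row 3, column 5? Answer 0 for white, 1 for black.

1

t=0: ○○○○○○○○
○○○○○○○○
○○○○○○○○
○○○○○○○○
○○○○>○○○
○○○○○○○○
○○○○○○○○
○○○○○○○○
t=1: ○○○○○○○○
○○○○○○○○
○○○○○○○○
○○○○○○○○
○○○○●○○○
○○○○v○○○
○○○○○○○○
○○○○○○○○
t=2: ○○○○○○○○
○○○○○○○○
○○○○○○○○
○○○○○○○○
○○○○●○○○
○○○<●○○○
○○○○○○○○
○○○○○○○○
t=3: ○○○○○○○○
○○○○○○○○
○○○○○○○○
○○○○○○○○
○○○^●○○○
○○○●●○○○
○○○○○○○○
○○○○○○○○
t=4: ○○○○○○○○
○○○○○○○○
○○○○○○○○
○○○○○○○○
○○○●>○○○
○○○●●○○○
○○○○○○○○
○○○○○○○○
t=5: ○○○○○○○○
○○○○○○○○
○○○○○○○○
○○○○^○○○
○○○●○○○○
○○○●●○○○
○○○○○○○○
○○○○○○○○
t=6: ○○○○○○○○
○○○○○○○○
○○○○○○○○
○○○○●>○○
○○○●○○○○
○○○●●○○○
○○○○○○○○
○○○○○○○○
t=7: ○○○○○○○○
○○○○○○○○
○○○○○○○○
○○○○●●○○
○○○●○v○○
○○○●●○○○
○○○○○○○○
○○○○○○○○
t=8: ○○○○○○○○
○○○○○○○○
○○○○○○○○
○○○○●●○○
○○○●<●○○
○○○●●○○○
○○○○○○○○
○○○○○○○○
t=9: ○○○○○○○○
○○○○○○○○
○○○○○○○○
○○○○^●○○
○○○●●●○○
○○○●●○○○
○○○○○○○○
○○○○○○○○
t=10: ○○○○○○○○
○○○○○○○○
○○○○○○○○
○○○<○●○○
○○○●●●○○
○○○●●○○○
○○○○○○○○
○○○○○○○○
t=11: ○○○○○○○○
○○○○○○○○
○○○^○○○○
○○○●○●○○
○○○●●●○○
○○○●●○○○
○○○○○○○○
○○○○○○○○
t=12: ○○○○○○○○
○○○○○○○○
○○○●>○○○
○○○●○●○○
○○○●●●○○
○○○●●○○○
○○○○○○○○
○○○○○○○○
t=13: ○○○○○○○○
○○○○○○○○
○○○●●○○○
○○○●v●○○
○○○●●●○○
○○○●●○○○
○○○○○○○○
○○○○○○○○
t=14: ○○○○○○○○
○○○○○○○○
○○○●●○○○
○○○<●●○○
○○○●●●○○
○○○●●○○○
○○○○○○○○
○○○○○○○○
t=15: ○○○○○○○○
○○○○○○○○
○○○●●○○○
○○○○●●○○
○○○v●●○○
○○○●●○○○
○○○○○○○○
○○○○○○○○
t=16: ○○○○○○○○
○○○○○○○○
○○○●●○○○
○○○○●●○○
○○○○>●○○
○○○●●○○○
○○○○○○○○
○○○○○○○○
t=17: ○○○○○○○○
○○○○○○○○
○○○●●○○○
○○○○^●○○
○○○○○●○○
○○○●●○○○
○○○○○○○○
○○○○○○○○
t=18: ○○○○○○○○
○○○○○○○○
○○○●●○○○
○○○<○●○○
○○○○○●○○
○○○●●○○○
○○○○○○○○
○○○○○○○○
t=19: ○○○○○○○○
○○○○○○○○
○○○^●○○○
○○○●○●○○
○○○○○●○○
○○○●●○○○
○○○○○○○○
○○○○○○○○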